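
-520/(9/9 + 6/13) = -6760/19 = -355.79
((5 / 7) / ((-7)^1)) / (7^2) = -5 / 2401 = -0.00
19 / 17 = 1.12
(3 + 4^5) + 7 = 1034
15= 15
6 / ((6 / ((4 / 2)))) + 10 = 12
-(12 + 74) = -86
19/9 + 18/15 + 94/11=5869/495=11.86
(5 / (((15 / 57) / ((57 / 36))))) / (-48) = -361 / 576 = -0.63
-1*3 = -3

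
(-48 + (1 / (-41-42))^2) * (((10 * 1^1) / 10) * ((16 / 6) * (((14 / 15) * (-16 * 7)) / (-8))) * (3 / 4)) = -129623032 / 103335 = -1254.40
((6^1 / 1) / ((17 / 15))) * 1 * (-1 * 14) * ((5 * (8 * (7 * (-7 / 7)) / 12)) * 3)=88200 / 17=5188.24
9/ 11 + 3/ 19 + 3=831/ 209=3.98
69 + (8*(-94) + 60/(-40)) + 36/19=-25939/38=-682.61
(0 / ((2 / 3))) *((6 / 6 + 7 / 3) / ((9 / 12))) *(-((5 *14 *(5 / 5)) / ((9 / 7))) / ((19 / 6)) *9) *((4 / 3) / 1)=0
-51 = -51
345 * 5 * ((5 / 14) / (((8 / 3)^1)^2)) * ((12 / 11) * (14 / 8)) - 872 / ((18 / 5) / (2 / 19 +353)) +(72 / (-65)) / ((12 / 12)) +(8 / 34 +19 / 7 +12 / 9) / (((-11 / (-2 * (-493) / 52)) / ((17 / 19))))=-9352483349617 / 109549440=-85372.26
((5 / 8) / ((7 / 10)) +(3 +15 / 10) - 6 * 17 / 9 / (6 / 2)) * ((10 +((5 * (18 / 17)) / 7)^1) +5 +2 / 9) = 6964991 / 269892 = 25.81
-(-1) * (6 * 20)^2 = 14400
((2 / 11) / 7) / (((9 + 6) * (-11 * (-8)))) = 0.00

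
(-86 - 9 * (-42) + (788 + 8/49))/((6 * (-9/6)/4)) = -211712/441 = -480.07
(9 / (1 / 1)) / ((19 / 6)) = 54 / 19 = 2.84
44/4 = 11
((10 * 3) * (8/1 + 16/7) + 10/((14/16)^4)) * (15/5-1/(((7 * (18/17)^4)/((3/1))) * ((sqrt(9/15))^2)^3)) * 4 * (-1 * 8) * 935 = -13743679151831200/992436543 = -13848421.09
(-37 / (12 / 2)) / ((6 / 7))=-259 / 36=-7.19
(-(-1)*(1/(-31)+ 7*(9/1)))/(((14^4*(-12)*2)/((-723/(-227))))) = -14701/67583348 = -0.00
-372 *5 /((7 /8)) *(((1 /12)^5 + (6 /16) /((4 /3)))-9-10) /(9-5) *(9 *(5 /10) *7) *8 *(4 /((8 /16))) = 721962565 /36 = 20054515.69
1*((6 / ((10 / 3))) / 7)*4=1.03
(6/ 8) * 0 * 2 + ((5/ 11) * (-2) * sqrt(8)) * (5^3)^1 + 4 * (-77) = -2500 * sqrt(2)/ 11 - 308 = -629.41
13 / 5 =2.60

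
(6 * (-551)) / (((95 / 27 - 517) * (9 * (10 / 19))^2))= 198911 / 693200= 0.29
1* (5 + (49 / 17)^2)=3846 / 289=13.31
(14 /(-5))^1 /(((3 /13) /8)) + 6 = -91.07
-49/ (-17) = 49/ 17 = 2.88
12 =12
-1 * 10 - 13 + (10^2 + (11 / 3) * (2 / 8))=935 / 12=77.92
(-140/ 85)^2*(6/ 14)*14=4704/ 289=16.28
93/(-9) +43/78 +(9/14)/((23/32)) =-111611/12558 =-8.89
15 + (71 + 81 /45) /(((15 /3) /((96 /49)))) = 7617 /175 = 43.53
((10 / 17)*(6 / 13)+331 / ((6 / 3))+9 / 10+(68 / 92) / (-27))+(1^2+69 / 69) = 115724437 / 686205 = 168.64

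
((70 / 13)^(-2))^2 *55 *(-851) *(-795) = 42510163839 / 960400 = 44262.98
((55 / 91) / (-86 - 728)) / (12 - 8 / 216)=-135 / 2175082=-0.00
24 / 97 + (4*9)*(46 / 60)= 13506 / 485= 27.85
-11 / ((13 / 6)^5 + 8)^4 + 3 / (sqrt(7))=-40217742840692736 / 35315097903371535234001 + 3 * sqrt(7) / 7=1.13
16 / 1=16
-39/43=-0.91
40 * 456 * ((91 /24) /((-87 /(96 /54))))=-1106560 /783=-1413.23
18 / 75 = 6 / 25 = 0.24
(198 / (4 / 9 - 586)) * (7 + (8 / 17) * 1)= -113157 / 44795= -2.53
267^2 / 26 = 71289 / 26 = 2741.88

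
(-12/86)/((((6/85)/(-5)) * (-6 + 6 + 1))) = 425/43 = 9.88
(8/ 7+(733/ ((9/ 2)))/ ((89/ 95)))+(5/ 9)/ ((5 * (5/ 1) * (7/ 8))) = 1635734/ 9345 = 175.04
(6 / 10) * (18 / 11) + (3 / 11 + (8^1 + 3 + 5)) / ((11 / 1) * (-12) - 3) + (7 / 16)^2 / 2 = 727613 / 760320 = 0.96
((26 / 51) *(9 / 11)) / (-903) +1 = 56261 / 56287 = 1.00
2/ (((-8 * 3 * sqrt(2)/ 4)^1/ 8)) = -4 * sqrt(2)/ 3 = -1.89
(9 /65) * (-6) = -54 /65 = -0.83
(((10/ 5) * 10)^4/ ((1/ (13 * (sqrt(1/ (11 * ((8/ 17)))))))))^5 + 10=10 + 43951586099200000000000000000000 * sqrt(374)/ 1331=638604975487756832138119700000.00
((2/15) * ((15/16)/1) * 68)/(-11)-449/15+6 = -8153/330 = -24.71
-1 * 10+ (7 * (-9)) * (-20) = 1250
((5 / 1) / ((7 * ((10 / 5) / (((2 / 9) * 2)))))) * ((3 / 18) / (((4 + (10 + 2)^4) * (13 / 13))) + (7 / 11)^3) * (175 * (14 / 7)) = 1067106275 / 74533338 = 14.32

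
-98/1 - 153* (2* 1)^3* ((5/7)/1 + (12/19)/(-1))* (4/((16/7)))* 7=-25424/19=-1338.11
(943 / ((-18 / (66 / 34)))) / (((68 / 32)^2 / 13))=-4315168 / 14739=-292.77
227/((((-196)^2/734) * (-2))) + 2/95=-7837523/3649520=-2.15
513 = 513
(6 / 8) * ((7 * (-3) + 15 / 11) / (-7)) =162 / 77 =2.10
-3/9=-1/3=-0.33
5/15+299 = 898/3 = 299.33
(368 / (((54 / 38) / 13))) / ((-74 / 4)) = -181792 / 999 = -181.97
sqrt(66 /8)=sqrt(33) /2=2.87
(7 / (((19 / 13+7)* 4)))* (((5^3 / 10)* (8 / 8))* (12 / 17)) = 1365 / 748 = 1.82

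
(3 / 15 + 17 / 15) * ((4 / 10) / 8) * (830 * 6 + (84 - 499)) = 913 / 3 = 304.33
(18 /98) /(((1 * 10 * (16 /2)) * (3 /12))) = 9 /980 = 0.01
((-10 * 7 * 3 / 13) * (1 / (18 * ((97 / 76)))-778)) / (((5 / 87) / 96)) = 26470784256 / 1261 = 20991898.70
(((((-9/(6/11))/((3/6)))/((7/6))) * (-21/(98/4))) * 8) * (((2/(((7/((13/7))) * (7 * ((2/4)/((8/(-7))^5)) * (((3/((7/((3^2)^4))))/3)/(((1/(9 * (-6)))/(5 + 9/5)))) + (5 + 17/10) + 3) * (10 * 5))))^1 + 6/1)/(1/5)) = 707136907964084928/121526755019117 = 5818.78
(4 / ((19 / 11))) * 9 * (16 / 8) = 792 / 19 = 41.68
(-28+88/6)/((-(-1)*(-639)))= 40/1917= 0.02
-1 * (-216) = 216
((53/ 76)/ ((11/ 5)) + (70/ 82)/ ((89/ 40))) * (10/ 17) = 10686925/ 25929794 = 0.41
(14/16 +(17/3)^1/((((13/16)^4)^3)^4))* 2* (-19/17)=-16220148442677034378783708768730933557159422823972046752731343/60105065969078061488459722090229929802046409283810945484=-269863.25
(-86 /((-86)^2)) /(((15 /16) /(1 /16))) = -0.00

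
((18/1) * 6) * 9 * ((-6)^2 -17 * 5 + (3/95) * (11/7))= -31640544/665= -47579.77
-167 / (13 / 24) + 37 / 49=-195911 / 637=-307.55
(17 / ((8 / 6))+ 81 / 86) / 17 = 2355 / 2924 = 0.81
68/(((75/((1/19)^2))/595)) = 8092/5415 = 1.49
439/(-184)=-439/184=-2.39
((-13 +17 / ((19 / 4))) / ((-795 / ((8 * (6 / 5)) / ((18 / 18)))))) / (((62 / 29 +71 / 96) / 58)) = 462455808 / 201676925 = 2.29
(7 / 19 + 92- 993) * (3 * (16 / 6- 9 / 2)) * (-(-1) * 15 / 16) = 352935 / 76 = 4643.88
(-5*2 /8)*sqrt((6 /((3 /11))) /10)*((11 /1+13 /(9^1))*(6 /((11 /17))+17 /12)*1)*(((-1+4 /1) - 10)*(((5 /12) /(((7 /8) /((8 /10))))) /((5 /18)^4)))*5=102404736*sqrt(55) /1375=552330.07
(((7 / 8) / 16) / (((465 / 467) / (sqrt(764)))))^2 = 2041094951 / 885657600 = 2.30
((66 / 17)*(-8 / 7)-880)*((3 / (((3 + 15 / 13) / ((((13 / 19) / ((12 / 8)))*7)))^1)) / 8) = -2223364 / 8721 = -254.94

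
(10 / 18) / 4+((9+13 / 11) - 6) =1711 / 396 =4.32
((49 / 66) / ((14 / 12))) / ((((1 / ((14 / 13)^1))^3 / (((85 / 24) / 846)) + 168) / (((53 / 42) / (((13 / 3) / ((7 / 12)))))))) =10816505 / 35946857232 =0.00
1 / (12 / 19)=19 / 12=1.58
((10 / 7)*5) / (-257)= -50 / 1799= -0.03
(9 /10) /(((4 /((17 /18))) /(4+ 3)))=1.49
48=48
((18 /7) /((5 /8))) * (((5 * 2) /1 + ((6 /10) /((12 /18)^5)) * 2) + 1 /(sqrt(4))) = 80.69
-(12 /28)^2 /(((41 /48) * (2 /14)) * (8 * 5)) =-54 /1435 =-0.04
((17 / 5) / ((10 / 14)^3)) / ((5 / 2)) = 11662 / 3125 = 3.73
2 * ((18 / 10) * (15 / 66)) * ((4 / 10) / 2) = 9 / 55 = 0.16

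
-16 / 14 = -8 / 7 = -1.14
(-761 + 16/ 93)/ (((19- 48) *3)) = 70757/ 8091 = 8.75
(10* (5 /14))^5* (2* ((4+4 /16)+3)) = 283203125 /33614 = 8425.15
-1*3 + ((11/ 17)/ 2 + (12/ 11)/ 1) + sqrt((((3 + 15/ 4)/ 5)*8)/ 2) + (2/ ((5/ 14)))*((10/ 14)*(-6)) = -9569/ 374 + 3*sqrt(15)/ 5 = -23.26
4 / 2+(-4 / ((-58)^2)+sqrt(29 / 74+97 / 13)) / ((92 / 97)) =154647 / 77372+97*sqrt(7267910) / 88504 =4.95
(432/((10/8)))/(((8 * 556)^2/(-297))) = -8019/1545680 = -0.01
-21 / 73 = -0.29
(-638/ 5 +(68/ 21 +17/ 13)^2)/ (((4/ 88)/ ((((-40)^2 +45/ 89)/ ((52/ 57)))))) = -237269533206497/ 57486702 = -4127381.20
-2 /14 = -1 /7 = -0.14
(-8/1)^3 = -512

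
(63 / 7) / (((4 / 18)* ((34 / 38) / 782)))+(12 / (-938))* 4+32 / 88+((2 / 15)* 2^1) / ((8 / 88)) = 2739448021 / 77385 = 35400.25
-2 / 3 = -0.67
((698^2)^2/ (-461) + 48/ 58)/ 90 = -688366437980/ 120321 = -5721083.09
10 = 10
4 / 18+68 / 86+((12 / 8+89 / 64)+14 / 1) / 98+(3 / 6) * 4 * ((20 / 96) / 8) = 3003391 / 2427264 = 1.24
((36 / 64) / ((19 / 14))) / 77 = 9 / 1672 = 0.01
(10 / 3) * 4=40 / 3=13.33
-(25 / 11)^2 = -625 / 121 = -5.17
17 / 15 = 1.13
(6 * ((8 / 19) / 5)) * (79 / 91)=3792 / 8645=0.44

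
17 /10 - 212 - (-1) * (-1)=-211.30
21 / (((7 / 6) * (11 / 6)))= 108 / 11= 9.82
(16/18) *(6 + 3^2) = 40/3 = 13.33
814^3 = 539353144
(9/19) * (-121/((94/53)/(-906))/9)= 2905089/893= 3253.18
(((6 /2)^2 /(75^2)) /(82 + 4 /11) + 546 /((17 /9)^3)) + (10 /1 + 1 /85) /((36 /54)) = 96.03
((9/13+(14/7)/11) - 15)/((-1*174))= 1010/12441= 0.08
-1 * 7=-7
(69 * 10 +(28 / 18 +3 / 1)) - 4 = 6215 / 9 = 690.56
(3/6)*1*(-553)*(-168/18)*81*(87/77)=2597994/11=236181.27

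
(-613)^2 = 375769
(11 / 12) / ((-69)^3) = -11 / 3942108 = -0.00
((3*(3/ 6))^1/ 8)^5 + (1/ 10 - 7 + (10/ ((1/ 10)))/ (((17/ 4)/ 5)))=9870790831/ 89128960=110.75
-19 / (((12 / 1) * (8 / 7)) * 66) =-0.02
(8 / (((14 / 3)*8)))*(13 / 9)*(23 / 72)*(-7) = -299 / 432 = -0.69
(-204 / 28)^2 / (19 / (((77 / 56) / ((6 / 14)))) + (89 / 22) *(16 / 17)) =5.46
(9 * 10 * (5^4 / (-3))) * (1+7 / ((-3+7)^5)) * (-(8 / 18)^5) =6443750 / 19683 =327.38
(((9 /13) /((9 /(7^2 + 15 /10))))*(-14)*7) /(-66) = 4949 /858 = 5.77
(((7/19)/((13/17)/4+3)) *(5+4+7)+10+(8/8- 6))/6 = 1.14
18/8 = 9/4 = 2.25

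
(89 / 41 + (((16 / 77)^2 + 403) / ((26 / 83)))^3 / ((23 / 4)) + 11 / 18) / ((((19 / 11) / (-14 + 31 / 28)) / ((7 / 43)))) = -450110302.41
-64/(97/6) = -384/97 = -3.96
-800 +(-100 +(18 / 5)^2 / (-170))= -1912662 / 2125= -900.08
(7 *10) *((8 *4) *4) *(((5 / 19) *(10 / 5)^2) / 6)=89600 / 57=1571.93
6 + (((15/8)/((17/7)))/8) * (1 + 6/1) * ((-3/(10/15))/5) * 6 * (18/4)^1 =-22665/2176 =-10.42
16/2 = 8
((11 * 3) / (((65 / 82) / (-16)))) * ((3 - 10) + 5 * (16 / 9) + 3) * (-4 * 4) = 10160128 / 195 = 52103.22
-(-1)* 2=2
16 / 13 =1.23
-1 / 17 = -0.06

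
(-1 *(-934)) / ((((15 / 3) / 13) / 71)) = 862082 / 5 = 172416.40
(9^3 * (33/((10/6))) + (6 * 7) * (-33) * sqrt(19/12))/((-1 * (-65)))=72171/325 - 231 * sqrt(57)/65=195.23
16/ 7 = 2.29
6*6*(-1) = -36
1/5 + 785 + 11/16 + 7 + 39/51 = 1079367/1360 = 793.65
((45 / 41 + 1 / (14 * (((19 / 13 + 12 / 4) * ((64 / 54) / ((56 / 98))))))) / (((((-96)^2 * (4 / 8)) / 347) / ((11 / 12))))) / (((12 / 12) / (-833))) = -63.55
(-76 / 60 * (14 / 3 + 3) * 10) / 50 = -437 / 225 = -1.94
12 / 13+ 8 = 116 / 13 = 8.92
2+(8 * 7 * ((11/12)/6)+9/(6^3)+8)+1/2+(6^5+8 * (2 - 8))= 557791/72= 7747.10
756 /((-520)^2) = 189 /67600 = 0.00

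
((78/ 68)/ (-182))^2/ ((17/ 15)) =135/ 3851792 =0.00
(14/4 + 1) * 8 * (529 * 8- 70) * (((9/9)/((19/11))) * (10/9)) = 1831280/19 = 96383.16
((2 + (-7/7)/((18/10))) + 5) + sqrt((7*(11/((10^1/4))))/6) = sqrt(1155)/15 + 58/9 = 8.71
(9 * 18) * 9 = 1458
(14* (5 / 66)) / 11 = 35 / 363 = 0.10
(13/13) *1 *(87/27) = 29/9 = 3.22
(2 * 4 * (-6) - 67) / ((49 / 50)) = -117.35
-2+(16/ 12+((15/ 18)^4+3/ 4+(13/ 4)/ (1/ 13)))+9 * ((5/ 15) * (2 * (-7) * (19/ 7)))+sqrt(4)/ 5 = -458683/ 6480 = -70.78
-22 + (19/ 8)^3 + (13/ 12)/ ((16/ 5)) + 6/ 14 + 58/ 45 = -1055983/ 161280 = -6.55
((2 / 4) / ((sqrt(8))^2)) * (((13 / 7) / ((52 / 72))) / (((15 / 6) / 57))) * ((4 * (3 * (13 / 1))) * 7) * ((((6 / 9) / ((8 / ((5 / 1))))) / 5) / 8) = 6669 / 160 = 41.68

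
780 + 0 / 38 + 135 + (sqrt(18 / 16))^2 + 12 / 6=7345 / 8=918.12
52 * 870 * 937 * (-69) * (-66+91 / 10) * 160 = 26628305258880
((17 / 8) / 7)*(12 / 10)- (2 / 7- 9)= 1271 / 140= 9.08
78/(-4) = -19.50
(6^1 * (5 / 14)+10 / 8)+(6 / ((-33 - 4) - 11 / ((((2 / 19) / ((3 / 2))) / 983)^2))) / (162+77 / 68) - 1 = 25666890350856869 / 10726461639240452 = 2.39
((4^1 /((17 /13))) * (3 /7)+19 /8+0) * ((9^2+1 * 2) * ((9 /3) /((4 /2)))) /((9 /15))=1456235 /1904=764.83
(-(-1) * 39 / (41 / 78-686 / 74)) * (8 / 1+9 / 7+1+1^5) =-8891766 / 176659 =-50.33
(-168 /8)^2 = 441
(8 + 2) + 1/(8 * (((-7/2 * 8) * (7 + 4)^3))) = 2981439/298144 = 10.00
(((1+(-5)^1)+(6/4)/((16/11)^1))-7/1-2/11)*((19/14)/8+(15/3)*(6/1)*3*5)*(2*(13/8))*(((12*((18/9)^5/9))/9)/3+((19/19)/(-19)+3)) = -67238.72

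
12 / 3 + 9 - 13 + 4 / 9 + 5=49 / 9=5.44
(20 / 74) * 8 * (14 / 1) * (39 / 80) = 546 / 37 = 14.76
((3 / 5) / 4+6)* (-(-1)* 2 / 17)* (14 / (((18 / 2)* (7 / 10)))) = 82 / 51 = 1.61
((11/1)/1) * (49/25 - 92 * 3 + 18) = -70411/25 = -2816.44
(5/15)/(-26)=-1/78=-0.01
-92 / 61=-1.51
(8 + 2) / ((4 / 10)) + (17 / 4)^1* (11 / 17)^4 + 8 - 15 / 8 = 1252619 / 39304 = 31.87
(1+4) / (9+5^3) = 5 / 134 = 0.04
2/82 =1/41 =0.02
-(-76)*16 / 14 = 608 / 7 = 86.86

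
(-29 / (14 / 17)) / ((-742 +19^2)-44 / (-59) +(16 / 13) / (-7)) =378131 / 4085058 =0.09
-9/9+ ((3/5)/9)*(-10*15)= -11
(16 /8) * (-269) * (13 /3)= -6994 /3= -2331.33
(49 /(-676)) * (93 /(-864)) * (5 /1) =7595 /194688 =0.04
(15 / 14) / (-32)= -15 / 448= -0.03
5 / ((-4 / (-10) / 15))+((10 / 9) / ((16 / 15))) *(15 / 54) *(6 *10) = 7375 / 36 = 204.86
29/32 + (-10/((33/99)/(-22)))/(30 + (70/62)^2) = 4233583/192352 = 22.01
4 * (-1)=-4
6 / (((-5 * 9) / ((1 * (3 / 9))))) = -2 / 45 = -0.04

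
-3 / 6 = -1 / 2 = -0.50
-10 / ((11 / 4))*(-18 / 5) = 144 / 11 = 13.09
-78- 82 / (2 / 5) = -283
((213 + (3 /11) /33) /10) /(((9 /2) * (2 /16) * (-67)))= -206192 /364815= -0.57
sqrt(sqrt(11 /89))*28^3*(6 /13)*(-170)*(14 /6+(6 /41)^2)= -88631200000*11^(1 /4)*89^(3 /4) /1944917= -2404784.88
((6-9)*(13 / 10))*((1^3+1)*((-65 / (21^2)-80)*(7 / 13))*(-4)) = -28276 / 21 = -1346.48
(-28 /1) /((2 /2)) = -28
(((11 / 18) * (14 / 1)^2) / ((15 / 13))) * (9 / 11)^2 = 3822 / 55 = 69.49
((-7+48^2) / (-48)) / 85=-2297 / 4080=-0.56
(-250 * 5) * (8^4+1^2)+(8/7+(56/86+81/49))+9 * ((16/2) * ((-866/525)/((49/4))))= -1888335210073/368725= -5121256.25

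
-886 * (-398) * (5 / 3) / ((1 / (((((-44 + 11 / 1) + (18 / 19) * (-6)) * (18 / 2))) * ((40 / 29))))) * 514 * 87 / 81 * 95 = -14802148013333.33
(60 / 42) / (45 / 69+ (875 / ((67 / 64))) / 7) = 3082 / 259007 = 0.01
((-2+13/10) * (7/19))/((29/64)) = -1568/2755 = -0.57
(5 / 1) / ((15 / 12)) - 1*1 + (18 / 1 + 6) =27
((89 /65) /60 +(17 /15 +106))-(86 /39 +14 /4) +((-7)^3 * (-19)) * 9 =58754.45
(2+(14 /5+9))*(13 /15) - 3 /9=872 /75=11.63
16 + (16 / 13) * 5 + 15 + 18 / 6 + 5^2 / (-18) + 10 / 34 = 155377 / 3978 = 39.06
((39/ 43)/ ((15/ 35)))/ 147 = 13/ 903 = 0.01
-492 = -492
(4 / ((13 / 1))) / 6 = 2 / 39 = 0.05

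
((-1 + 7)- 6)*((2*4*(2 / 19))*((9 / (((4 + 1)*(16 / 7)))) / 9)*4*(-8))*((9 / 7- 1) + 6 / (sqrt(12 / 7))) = 0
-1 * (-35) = 35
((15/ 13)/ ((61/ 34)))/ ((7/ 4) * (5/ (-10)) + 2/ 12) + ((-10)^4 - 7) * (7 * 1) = 55470423/ 793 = 69950.09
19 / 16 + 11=195 / 16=12.19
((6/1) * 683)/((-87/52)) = -71032/29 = -2449.38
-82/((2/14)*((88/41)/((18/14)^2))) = -136161/308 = -442.08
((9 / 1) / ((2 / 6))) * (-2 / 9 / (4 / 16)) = -24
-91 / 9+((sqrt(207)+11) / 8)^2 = -359 / 72+33 * sqrt(23) / 32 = -0.04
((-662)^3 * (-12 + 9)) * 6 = 5222115504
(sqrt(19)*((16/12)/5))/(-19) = -0.06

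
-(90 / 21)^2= -18.37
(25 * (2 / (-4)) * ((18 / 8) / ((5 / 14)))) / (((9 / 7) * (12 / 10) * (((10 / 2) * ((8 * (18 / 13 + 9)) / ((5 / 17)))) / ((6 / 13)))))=-245 / 14688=-0.02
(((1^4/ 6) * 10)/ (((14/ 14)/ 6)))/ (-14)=-5/ 7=-0.71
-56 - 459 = -515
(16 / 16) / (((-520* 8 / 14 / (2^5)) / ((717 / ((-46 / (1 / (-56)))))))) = -717 / 23920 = -0.03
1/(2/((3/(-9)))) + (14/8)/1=19/12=1.58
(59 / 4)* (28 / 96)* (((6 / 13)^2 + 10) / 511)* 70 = 1782095 / 296088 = 6.02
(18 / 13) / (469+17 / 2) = 36 / 12415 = 0.00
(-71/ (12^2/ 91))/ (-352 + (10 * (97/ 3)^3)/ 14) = -135681/ 71949392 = -0.00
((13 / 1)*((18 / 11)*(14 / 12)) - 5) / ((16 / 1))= 109 / 88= 1.24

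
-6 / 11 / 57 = -2 / 209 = -0.01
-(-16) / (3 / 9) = 48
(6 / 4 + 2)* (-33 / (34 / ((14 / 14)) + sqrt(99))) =-561 / 151 + 99* sqrt(11) / 302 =-2.63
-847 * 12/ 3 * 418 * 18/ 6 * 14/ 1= -59479728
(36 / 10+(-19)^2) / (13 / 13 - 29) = -1823 / 140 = -13.02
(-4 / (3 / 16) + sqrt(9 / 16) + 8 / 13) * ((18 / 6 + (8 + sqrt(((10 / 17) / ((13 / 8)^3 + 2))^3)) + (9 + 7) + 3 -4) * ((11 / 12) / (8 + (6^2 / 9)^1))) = -34265 / 864 -87718400 * sqrt(273785) / 1052413496199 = -39.70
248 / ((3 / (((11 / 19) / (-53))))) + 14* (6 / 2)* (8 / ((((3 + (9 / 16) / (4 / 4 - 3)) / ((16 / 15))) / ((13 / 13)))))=19116616 / 146015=130.92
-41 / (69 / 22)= -902 / 69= -13.07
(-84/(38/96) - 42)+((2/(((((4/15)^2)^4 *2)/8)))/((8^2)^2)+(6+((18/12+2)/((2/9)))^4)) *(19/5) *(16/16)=745570272495849/3187671040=233891.85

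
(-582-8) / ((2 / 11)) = -3245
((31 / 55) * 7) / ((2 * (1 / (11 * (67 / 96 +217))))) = 4535083 / 960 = 4724.04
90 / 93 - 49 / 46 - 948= -1351987 / 1426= -948.10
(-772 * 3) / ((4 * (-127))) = 4.56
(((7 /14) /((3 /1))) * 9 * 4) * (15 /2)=45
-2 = -2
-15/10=-3/2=-1.50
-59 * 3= -177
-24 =-24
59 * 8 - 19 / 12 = 5645 / 12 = 470.42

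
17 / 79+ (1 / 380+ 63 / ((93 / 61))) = 38658329 / 930620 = 41.54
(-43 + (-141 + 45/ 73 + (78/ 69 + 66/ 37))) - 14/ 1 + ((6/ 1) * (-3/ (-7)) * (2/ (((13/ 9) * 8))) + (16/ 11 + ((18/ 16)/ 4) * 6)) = -190.88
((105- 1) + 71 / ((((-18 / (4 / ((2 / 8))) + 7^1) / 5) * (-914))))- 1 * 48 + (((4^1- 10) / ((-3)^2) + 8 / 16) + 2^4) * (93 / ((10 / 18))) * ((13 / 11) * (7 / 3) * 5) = 17295224703 / 472538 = 36600.71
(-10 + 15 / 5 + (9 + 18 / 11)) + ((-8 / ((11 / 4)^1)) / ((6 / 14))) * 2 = -328 / 33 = -9.94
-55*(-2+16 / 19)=1210 / 19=63.68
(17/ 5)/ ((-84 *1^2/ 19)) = -323/ 420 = -0.77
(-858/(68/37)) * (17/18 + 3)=-1841.48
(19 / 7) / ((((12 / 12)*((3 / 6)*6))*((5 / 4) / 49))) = 532 / 15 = 35.47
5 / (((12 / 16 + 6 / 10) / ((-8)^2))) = 6400 / 27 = 237.04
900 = 900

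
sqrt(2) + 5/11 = 1.87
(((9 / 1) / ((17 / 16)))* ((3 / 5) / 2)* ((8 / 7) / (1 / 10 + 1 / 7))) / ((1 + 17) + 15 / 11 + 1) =1188 / 2023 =0.59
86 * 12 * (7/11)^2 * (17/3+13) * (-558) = -526716288/121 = -4353027.17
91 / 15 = 6.07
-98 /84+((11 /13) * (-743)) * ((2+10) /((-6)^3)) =3950 /117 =33.76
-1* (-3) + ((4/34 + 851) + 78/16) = 116823/136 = 858.99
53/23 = 2.30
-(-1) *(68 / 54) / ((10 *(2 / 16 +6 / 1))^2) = 544 / 1620675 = 0.00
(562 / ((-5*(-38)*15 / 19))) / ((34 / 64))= 8992 / 1275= 7.05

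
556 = 556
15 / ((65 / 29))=87 / 13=6.69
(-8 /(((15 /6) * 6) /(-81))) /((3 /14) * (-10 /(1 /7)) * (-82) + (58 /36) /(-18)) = 69984 /1992455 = 0.04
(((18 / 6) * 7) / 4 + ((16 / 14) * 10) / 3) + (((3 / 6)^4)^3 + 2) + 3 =1209365 / 86016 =14.06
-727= -727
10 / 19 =0.53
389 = 389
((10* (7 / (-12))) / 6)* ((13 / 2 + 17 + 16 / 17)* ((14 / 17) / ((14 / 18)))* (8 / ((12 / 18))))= -87255 / 289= -301.92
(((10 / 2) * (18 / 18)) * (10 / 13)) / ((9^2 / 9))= 50 / 117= 0.43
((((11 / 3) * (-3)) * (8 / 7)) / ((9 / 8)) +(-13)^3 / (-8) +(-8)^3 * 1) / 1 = -125269 / 504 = -248.55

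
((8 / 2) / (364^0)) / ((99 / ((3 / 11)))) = 4 / 363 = 0.01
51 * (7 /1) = 357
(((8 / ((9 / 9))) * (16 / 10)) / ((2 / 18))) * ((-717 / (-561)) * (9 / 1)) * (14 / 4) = 4336416 / 935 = 4637.88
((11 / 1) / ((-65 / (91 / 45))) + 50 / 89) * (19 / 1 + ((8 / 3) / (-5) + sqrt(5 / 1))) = 4397 * sqrt(5) / 20025 + 1217969 / 300375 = 4.55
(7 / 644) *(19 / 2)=19 / 184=0.10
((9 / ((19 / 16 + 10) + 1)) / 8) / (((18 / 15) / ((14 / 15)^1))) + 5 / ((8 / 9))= 8887 / 1560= 5.70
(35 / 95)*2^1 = 14 / 19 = 0.74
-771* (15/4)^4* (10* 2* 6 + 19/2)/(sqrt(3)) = -3369751875* sqrt(3)/512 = -11399573.16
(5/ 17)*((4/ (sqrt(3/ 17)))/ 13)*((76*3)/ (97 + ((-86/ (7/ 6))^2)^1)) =74480*sqrt(51)/ 59892989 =0.01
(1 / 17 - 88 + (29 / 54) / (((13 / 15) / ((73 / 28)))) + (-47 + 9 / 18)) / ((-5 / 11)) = 162741161 / 556920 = 292.22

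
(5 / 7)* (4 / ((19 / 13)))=260 / 133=1.95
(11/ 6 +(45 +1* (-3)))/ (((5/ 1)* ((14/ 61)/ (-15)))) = -16043/ 28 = -572.96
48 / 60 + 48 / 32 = 23 / 10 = 2.30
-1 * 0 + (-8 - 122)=-130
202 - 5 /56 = 11307 /56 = 201.91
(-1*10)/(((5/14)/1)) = -28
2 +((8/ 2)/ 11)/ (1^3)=26/ 11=2.36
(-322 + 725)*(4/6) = 268.67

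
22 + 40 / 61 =1382 / 61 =22.66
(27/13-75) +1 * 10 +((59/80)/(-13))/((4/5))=-52411/832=-62.99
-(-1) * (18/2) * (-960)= -8640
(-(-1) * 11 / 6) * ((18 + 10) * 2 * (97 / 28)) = 355.67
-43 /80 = -0.54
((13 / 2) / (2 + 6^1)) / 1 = 13 / 16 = 0.81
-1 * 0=0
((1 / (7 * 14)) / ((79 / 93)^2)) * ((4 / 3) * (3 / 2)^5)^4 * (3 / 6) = 372311089929 / 5010374656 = 74.31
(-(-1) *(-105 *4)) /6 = -70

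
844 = 844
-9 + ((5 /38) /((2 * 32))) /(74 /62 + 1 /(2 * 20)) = -4133321 /459344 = -9.00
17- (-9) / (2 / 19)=205 / 2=102.50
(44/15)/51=44/765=0.06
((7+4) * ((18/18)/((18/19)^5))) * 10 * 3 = 136185445/314928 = 432.43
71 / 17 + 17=360 / 17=21.18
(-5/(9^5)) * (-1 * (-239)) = -1195/59049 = -0.02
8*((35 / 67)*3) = 840 / 67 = 12.54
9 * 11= 99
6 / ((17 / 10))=3.53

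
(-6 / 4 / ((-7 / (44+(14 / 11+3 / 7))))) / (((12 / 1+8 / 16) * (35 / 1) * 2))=10557 / 943250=0.01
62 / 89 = 0.70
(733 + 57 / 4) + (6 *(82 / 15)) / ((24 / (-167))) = 31141 / 60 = 519.02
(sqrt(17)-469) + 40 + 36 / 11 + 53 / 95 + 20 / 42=-9319892 / 21945 + sqrt(17)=-420.57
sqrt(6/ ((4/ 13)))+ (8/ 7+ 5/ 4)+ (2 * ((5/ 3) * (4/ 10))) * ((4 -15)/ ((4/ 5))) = -1339/ 84+ sqrt(78)/ 2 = -11.52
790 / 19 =41.58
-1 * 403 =-403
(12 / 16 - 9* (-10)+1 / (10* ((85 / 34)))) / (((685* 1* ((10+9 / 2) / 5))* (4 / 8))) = 9079 / 99325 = 0.09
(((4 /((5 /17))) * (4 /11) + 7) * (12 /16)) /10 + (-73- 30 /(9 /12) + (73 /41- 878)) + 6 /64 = -356553331 /360800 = -988.23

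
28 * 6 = 168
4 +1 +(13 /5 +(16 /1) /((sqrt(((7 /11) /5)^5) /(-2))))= 38 /5 - 96800 * sqrt(385) /343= -5529.87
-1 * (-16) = 16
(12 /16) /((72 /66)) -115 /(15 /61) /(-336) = 131 /63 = 2.08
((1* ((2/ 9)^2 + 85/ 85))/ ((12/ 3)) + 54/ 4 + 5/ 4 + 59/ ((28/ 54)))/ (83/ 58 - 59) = -4235653/ 1893213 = -2.24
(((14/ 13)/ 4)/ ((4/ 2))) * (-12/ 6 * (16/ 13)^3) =-14336/ 28561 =-0.50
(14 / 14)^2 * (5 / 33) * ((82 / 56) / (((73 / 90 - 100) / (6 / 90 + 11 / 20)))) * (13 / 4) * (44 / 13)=-7585 / 499912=-0.02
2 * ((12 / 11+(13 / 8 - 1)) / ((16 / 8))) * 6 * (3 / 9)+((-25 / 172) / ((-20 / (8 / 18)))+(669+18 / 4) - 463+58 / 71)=129816265 / 604494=214.75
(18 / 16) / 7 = 9 / 56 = 0.16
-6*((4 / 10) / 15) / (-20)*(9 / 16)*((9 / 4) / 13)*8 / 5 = 81 / 65000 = 0.00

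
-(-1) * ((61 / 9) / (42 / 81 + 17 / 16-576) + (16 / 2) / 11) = 177544 / 248149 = 0.72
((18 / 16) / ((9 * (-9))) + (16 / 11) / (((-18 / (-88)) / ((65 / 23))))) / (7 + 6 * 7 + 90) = 33257 / 230184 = 0.14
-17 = -17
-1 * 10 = -10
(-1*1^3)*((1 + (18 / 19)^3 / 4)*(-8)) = 66536 / 6859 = 9.70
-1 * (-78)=78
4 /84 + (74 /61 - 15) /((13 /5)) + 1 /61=-87239 /16653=-5.24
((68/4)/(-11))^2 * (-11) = -289/11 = -26.27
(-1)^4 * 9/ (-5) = -9/ 5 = -1.80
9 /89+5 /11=544 /979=0.56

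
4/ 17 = 0.24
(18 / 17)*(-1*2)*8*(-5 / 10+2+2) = -1008 / 17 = -59.29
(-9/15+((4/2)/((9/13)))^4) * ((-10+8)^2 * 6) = 18121576/10935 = 1657.21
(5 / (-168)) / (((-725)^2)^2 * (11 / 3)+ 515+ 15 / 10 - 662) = -5 / 170189490600556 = -0.00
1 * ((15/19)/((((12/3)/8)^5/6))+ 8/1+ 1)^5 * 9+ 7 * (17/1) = 2379323794012018040/2476099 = 960916261430.59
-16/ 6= -8/ 3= -2.67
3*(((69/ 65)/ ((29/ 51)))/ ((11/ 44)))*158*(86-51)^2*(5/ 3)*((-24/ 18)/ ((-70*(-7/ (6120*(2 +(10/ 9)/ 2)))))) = -115944950400/ 377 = -307546287.53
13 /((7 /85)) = 157.86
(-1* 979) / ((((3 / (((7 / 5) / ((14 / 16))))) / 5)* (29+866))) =-7832 / 2685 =-2.92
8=8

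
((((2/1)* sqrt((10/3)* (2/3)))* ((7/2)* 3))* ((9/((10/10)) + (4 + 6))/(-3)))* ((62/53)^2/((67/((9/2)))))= -1533756* sqrt(5)/188203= -18.22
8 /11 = 0.73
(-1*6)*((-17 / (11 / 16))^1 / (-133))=-1632 / 1463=-1.12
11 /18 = 0.61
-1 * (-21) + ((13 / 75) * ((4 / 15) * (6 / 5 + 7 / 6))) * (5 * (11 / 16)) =577153 / 27000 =21.38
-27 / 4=-6.75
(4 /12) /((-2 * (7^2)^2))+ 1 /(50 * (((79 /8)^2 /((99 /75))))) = 11312111 /56192403750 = 0.00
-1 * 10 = -10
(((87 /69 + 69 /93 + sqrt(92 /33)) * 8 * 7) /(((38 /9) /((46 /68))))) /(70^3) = 69 * sqrt(759) /43524250 + 27 /515375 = 0.00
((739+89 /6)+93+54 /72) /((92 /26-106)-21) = -132223 /19260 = -6.87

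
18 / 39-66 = -852 / 13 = -65.54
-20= -20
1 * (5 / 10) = 1 / 2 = 0.50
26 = 26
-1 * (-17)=17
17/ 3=5.67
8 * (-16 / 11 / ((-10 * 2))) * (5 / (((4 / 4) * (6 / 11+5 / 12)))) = 3.02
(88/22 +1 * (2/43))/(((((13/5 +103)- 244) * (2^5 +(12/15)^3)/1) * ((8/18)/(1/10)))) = -97875/483713536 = -0.00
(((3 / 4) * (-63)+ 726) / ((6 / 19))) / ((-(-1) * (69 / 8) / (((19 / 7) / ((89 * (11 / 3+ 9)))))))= 17195 / 28658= 0.60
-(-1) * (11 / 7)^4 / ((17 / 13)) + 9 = 557686 / 40817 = 13.66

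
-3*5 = -15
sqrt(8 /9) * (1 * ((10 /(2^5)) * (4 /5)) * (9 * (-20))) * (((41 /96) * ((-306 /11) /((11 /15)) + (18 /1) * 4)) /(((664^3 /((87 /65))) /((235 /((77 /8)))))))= -1727622945 * sqrt(2) /35458771572224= -0.00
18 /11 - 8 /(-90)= 854 /495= 1.73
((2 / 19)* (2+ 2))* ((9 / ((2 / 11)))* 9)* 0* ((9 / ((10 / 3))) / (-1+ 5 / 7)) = 0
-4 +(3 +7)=6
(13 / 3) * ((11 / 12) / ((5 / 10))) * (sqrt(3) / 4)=143 * sqrt(3) / 72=3.44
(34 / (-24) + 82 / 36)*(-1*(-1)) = 0.86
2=2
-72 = -72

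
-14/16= -7/8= -0.88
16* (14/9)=224/9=24.89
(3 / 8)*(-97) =-291 / 8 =-36.38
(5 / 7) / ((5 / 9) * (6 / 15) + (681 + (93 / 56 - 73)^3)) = -1128960 / 572765997179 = -0.00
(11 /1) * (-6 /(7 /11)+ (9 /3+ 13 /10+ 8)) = 2211 /70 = 31.59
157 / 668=0.24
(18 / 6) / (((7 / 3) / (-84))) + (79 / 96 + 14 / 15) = -16999 / 160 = -106.24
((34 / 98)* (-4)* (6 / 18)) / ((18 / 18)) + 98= 97.54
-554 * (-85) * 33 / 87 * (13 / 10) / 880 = 61217 / 2320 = 26.39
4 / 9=0.44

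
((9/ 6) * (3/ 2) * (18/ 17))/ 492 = 27/ 5576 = 0.00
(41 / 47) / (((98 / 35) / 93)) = 19065 / 658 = 28.97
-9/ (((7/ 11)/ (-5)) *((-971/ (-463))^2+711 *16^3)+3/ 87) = 615453399/ 25346510623724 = 0.00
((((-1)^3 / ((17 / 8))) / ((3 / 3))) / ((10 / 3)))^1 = -12 / 85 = -0.14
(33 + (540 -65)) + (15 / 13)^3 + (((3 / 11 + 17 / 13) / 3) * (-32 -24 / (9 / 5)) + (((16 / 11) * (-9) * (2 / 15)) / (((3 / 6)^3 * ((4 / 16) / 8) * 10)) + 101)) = 2947006076 / 5437575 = 541.97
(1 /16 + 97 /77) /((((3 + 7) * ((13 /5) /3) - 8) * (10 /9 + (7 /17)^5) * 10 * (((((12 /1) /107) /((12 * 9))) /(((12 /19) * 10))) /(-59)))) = -10644591729534381 /167950445432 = -63379.36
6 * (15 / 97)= 90 / 97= 0.93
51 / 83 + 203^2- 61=3415335 / 83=41148.61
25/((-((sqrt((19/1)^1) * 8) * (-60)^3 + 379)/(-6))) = -259200000 * sqrt(19)/56733695856359 - 56850/56733695856359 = -0.00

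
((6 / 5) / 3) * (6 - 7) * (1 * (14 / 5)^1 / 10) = -0.11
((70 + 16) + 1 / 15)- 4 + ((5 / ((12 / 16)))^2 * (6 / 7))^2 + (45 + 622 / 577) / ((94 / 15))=1540.67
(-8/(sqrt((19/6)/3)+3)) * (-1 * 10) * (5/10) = 9.93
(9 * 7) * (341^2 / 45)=813967 / 5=162793.40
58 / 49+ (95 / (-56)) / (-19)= 499 / 392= 1.27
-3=-3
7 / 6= 1.17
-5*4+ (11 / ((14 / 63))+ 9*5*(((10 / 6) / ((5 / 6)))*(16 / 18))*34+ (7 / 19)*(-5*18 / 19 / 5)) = 1984887 / 722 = 2749.15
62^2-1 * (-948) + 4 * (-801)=1588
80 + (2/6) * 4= 244/3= 81.33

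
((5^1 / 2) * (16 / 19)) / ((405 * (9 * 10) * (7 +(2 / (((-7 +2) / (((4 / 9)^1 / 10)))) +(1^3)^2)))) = 5 / 691011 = 0.00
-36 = -36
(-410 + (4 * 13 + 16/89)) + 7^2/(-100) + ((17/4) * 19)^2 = 219376181/35600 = 6162.25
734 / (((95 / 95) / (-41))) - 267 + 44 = -30317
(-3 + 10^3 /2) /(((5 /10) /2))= 1988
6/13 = 0.46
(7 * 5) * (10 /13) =350 /13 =26.92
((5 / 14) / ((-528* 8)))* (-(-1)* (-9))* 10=75 / 9856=0.01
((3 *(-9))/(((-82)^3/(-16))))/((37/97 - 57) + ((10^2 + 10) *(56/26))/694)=3938103/282863638412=0.00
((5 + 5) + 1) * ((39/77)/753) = 13/1757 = 0.01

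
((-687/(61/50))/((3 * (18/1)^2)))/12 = -5725/118584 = -0.05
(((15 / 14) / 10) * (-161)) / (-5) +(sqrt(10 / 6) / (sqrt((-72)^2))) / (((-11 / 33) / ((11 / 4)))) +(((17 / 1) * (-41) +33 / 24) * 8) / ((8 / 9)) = -250287 / 40 - 11 * sqrt(15) / 288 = -6257.32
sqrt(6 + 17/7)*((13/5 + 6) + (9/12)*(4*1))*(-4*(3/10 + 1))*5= -1508*sqrt(413)/35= -875.61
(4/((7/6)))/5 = 24/35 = 0.69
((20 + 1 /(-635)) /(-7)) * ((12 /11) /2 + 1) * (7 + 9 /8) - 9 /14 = -2856771 /78232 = -36.52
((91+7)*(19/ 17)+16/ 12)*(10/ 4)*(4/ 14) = 28270/ 357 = 79.19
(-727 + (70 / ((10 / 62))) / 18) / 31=-22.67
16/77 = 0.21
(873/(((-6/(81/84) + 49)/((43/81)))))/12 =4171/4620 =0.90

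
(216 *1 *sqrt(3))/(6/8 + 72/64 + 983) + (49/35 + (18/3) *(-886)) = -26573/5 + 1728 *sqrt(3)/7879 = -5314.22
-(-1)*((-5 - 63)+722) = 654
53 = 53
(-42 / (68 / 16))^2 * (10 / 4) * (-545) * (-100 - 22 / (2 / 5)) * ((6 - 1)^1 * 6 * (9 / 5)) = 321870024000 / 289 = 1113737107.27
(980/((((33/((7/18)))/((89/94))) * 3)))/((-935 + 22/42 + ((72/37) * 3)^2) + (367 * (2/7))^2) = 10238908435/28357325074188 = 0.00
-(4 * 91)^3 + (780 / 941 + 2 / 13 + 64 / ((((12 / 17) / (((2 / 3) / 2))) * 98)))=-260181075464242 / 5394753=-48228542.71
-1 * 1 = -1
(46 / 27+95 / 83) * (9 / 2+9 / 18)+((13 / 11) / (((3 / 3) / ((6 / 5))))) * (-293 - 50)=-58200389 / 123255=-472.19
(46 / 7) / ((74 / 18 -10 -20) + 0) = -0.25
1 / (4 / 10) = 5 / 2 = 2.50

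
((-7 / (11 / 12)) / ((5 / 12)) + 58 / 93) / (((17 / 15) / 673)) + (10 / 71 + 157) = -4262264653 / 411587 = -10355.68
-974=-974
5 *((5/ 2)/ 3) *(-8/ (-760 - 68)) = 25/ 621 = 0.04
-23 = -23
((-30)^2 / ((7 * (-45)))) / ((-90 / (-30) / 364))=-1040 / 3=-346.67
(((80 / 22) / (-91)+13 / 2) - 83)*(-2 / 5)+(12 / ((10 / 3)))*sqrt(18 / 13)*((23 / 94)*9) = 5589*sqrt(26) / 3055+153233 / 5005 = 39.94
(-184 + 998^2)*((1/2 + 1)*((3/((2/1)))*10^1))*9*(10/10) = 201653550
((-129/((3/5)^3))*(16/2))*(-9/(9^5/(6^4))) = 688000/729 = 943.76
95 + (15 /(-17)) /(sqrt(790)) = 95-3 * sqrt(790) /2686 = 94.97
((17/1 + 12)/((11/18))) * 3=1566/11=142.36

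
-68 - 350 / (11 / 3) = -1798 / 11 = -163.45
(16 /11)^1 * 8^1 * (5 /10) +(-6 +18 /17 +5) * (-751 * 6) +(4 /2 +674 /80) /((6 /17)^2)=-15757463 /89760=-175.55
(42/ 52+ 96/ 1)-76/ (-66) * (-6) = 25711/ 286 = 89.90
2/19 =0.11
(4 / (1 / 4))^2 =256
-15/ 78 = -5/ 26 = -0.19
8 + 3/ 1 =11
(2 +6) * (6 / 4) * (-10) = -120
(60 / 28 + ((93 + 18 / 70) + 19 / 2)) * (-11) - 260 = -14139 / 10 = -1413.90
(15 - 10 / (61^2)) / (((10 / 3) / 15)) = 502245 / 7442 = 67.49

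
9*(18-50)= -288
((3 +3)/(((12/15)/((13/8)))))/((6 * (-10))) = -13/64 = -0.20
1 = 1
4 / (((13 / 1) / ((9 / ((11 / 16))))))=576 / 143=4.03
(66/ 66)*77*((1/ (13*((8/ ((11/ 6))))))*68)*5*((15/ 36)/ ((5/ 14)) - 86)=-36645455/ 936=-39151.13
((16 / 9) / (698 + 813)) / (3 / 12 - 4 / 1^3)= -64 / 203985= -0.00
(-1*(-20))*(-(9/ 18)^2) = -5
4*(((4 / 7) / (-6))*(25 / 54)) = -100 / 567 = -0.18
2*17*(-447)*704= -10699392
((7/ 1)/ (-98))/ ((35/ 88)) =-44/ 245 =-0.18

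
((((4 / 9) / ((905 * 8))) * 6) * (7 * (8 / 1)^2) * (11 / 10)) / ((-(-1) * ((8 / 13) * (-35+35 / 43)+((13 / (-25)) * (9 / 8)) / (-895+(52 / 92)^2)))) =-1738380740096 / 201477267360153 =-0.01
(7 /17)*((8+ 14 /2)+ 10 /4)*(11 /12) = 2695 /408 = 6.61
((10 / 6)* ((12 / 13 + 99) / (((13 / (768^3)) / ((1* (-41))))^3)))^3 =-114514669949292274628745900000000000000000000000000000000000000000000000000000000000000000.00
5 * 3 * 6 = 90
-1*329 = -329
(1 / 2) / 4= 0.12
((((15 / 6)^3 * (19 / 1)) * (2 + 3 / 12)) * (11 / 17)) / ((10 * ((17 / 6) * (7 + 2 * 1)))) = 15675 / 9248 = 1.69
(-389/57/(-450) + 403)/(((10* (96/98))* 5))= 506529611/61560000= 8.23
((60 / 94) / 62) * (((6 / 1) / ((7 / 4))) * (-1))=-360 / 10199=-0.04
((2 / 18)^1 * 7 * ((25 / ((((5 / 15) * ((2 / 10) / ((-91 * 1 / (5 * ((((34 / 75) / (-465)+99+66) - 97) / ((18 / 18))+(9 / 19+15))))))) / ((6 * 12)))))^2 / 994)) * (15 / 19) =145318569289892578125 / 6787862313269248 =21408.59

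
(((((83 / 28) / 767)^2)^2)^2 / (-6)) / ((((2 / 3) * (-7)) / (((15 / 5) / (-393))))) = -2252292232139041 / 165980278640833592420564094286560493568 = -0.00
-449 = -449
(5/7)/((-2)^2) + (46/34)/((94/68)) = 1523/1316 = 1.16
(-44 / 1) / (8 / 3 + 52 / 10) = -330 / 59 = -5.59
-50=-50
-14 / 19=-0.74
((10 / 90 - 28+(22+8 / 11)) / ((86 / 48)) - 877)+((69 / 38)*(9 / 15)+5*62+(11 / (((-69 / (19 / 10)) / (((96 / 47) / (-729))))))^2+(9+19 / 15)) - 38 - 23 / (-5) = -165180089851686747461 / 279055888083289350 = -591.92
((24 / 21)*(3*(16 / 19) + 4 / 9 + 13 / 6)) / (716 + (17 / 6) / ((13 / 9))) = 26104 / 3192057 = 0.01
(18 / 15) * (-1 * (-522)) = 3132 / 5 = 626.40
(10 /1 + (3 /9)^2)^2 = 8281 /81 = 102.23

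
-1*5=-5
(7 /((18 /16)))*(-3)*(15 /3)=-280 /3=-93.33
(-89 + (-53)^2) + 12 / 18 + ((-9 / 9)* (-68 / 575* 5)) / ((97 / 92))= 3959386 / 1455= 2721.23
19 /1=19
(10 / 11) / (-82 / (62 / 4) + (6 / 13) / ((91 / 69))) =-0.18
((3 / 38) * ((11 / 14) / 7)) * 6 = 99 / 1862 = 0.05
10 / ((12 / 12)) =10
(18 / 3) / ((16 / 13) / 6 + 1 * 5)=234 / 203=1.15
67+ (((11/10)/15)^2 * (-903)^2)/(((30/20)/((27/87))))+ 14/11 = 388993543/398750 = 975.53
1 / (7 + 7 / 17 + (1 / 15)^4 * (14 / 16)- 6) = 0.71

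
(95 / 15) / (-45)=-19 / 135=-0.14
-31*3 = -93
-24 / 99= -8 / 33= -0.24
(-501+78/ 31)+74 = -13159/ 31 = -424.48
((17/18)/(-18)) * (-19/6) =323/1944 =0.17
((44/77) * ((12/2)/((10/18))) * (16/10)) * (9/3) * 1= 5184/175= 29.62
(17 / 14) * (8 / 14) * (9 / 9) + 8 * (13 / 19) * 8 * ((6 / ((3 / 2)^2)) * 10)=3263378 / 2793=1168.41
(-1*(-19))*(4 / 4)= 19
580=580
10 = 10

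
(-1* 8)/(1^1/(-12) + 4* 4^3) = -96/3071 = -0.03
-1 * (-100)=100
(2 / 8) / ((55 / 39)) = 39 / 220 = 0.18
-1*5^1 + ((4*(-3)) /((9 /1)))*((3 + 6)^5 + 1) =-236215 /3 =-78738.33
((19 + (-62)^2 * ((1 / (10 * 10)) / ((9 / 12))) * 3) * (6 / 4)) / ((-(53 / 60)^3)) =-55974240 / 148877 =-375.98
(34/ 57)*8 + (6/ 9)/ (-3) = 778/ 171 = 4.55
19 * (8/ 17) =152/ 17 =8.94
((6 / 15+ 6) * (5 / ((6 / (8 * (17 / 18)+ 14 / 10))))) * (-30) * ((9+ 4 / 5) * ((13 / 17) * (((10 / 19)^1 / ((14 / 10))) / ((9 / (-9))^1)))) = 11735360 / 2907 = 4036.93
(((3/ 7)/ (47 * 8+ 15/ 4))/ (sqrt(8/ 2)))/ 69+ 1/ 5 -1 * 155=-189288656/ 1222795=-154.80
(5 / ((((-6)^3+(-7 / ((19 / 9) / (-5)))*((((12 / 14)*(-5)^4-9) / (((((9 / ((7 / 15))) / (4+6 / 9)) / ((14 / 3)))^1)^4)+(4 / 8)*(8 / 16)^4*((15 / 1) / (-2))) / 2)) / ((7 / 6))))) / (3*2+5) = 229008555720000 / 2971662541814463871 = 0.00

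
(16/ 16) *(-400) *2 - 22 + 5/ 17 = -13969/ 17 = -821.71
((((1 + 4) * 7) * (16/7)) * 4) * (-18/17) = -5760/17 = -338.82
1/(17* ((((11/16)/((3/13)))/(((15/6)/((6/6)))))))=0.05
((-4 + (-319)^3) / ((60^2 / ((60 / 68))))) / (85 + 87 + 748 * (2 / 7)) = -20.63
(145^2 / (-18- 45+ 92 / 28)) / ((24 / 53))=-7800275 / 10032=-777.54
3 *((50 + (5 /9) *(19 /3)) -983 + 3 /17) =-426551 /153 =-2787.92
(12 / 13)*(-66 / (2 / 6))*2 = -4752 / 13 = -365.54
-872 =-872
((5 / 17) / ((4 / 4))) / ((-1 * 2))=-5 / 34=-0.15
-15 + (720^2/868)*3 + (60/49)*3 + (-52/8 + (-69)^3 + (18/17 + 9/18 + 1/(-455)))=-548420654909/1678495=-326733.56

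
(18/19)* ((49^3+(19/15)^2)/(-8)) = -13235693/950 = -13932.31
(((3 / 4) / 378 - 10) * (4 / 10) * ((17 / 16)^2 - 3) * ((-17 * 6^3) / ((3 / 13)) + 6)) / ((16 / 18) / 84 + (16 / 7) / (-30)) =57588014979 / 31744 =1814138.58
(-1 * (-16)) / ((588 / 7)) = 4 / 21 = 0.19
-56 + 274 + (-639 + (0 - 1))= -422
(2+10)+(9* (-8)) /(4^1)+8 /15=-82 /15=-5.47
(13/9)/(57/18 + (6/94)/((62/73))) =0.45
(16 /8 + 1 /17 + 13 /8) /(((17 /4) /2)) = 501 /289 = 1.73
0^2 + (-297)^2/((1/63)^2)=350101521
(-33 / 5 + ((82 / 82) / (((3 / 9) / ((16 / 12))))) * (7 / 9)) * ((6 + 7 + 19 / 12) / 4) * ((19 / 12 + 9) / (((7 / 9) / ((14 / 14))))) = -99695 / 576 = -173.08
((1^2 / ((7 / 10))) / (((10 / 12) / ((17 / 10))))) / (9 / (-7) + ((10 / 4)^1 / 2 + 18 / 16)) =816 / 305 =2.68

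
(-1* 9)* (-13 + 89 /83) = 8910 /83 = 107.35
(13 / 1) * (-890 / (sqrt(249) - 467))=1157 * sqrt(249) / 21784 + 540319 / 21784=25.64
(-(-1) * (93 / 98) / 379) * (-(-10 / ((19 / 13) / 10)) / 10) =6045 / 352849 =0.02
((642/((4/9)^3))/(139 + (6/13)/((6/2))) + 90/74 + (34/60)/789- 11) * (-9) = -40153266953/104316320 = -384.92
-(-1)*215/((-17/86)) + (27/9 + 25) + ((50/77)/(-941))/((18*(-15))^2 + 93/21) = -95157805365384/89801415077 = -1059.65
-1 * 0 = 0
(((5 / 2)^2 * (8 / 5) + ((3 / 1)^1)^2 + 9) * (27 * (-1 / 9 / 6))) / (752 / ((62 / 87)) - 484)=-217 / 8854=-0.02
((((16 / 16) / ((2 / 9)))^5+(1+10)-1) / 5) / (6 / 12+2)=148.42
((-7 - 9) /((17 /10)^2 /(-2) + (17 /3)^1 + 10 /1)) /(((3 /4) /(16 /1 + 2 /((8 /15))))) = -252800 /8533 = -29.63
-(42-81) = 39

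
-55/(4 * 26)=-55/104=-0.53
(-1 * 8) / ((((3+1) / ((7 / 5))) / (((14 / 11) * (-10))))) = 392 / 11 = 35.64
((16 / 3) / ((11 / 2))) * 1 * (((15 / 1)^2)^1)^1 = 2400 / 11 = 218.18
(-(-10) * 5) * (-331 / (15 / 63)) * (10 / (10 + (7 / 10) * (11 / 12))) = -83412000 / 1277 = -65318.72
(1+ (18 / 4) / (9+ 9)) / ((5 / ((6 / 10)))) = 3 / 20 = 0.15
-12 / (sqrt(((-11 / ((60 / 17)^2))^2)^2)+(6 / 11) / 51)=-29082240000 / 1915749667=-15.18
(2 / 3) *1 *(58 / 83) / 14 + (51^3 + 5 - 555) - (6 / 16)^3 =117889028651 / 892416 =132100.98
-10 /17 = -0.59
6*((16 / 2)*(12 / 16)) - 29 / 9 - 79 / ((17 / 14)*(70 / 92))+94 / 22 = -407752 / 8415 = -48.46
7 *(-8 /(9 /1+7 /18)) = -5.96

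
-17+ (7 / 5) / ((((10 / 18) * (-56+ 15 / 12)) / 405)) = -35.64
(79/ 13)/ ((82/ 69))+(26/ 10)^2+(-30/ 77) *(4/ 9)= 72029099/ 6156150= 11.70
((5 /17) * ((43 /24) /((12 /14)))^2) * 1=453005 /352512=1.29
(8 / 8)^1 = 1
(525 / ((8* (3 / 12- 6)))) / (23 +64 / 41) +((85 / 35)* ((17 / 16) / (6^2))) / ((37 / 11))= -1531963981 / 3455250624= -0.44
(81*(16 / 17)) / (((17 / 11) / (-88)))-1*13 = -1258285 / 289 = -4353.93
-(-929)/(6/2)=929/3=309.67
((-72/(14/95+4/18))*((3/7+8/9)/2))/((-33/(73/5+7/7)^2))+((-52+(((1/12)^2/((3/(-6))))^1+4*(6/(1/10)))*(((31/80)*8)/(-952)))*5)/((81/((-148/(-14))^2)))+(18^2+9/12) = 536061976505911/591031092960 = 906.99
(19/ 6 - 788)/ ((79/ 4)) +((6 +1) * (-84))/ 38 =-248620/ 4503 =-55.21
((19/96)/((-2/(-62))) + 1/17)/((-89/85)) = -50545/8544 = -5.92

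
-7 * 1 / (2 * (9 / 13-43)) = 91 / 1100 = 0.08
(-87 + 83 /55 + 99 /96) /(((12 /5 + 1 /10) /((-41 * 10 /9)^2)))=-249878969 /3564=-70111.94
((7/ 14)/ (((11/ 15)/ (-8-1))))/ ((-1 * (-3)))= -45/ 22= -2.05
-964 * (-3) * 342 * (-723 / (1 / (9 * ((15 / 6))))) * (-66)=1061913508920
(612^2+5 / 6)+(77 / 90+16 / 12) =16854616 / 45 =374547.02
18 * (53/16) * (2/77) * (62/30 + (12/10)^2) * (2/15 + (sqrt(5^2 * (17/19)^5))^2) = 7490798709047/95329811500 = 78.58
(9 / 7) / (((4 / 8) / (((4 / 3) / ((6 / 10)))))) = 40 / 7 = 5.71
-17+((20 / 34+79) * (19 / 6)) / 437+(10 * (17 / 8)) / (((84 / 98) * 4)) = -383819 / 37536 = -10.23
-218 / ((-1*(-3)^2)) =24.22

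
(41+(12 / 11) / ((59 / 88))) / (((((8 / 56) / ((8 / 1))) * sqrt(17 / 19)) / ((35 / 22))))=2464700 * sqrt(323) / 11033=4014.87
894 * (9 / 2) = 4023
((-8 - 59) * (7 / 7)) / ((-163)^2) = -67 / 26569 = -0.00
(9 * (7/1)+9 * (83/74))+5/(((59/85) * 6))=486559/6549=74.30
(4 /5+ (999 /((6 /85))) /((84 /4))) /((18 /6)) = 224.91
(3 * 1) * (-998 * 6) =-17964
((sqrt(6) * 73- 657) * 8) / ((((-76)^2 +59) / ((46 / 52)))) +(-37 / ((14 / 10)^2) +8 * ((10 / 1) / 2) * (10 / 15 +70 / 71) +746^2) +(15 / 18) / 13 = 6716 * sqrt(6) / 75855 +7532132752167 / 13533310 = 556562.71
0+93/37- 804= -29655/37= -801.49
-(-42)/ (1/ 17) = 714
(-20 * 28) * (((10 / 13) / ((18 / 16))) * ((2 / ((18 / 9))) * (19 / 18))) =-425600 / 1053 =-404.18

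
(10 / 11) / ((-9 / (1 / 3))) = -10 / 297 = -0.03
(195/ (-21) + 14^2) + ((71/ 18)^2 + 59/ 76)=4374899/ 21546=203.05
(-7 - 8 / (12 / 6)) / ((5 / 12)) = -132 / 5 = -26.40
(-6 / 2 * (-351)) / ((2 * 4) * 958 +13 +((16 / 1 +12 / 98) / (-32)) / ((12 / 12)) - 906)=63504 / 408313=0.16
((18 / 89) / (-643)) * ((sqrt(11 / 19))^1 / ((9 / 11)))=-22 * sqrt(209) / 1087313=-0.00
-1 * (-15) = 15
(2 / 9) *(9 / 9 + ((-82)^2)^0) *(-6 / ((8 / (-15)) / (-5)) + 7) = -197 / 9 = -21.89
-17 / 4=-4.25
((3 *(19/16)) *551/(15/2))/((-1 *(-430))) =10469/17200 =0.61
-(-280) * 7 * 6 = 11760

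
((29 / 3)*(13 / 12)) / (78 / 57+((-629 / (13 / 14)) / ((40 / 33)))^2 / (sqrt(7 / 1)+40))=5395329812890717700*sqrt(7) / 160957020886192741159161+215850852051736148000 / 160957020886192741159161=0.00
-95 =-95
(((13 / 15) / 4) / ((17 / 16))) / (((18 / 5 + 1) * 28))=13 / 8211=0.00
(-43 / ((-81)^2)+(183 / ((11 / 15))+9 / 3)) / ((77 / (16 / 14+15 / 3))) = 783717355 / 38900169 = 20.15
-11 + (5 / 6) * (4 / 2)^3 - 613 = -617.33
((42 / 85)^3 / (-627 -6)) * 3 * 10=-148176 / 25916075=-0.01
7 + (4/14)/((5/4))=7.23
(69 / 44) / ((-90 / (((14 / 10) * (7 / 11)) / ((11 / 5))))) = -1127 / 159720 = -0.01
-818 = -818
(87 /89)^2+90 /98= 727326 /388129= 1.87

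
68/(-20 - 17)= -68/37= -1.84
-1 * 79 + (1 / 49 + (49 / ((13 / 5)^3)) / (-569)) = -4838160035 / 61254557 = -78.98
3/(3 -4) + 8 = 5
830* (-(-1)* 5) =4150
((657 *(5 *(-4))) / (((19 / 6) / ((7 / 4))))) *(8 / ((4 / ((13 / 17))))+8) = -69198.58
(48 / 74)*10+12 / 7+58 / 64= 75479 / 8288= 9.11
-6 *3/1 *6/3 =-36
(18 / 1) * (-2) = -36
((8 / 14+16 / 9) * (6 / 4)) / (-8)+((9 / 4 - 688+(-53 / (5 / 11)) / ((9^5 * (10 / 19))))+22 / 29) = -410814014831 / 599347350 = -685.44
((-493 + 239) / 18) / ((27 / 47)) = -5969 / 243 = -24.56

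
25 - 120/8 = 10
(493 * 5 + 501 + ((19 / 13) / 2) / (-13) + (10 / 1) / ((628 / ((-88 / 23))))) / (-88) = -3619913419 / 107405584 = -33.70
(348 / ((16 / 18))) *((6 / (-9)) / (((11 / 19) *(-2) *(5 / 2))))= 90.16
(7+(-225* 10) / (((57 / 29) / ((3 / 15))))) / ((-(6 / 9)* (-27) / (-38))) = 4217 / 9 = 468.56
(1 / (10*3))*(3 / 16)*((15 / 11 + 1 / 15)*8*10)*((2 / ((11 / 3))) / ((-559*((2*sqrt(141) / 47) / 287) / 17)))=-575722*sqrt(141) / 1014585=-6.74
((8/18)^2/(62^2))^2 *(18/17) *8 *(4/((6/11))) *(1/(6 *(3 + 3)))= 1408/309020285331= 0.00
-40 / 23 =-1.74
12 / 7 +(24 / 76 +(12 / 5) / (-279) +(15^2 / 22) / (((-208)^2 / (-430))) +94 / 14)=254121570877 / 29432282880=8.63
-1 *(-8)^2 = -64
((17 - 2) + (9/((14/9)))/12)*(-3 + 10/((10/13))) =4335/28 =154.82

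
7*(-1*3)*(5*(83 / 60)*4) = -581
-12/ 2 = -6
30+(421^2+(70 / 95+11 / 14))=47154491 / 266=177272.52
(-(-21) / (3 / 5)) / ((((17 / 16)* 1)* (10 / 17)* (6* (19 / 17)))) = 476 / 57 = 8.35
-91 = -91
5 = 5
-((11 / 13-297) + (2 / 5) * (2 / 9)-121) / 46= 243983 / 26910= 9.07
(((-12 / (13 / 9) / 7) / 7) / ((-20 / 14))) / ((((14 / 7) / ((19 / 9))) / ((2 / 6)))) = 19 / 455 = 0.04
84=84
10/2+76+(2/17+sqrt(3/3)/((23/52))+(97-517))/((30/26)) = -109847/391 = -280.94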